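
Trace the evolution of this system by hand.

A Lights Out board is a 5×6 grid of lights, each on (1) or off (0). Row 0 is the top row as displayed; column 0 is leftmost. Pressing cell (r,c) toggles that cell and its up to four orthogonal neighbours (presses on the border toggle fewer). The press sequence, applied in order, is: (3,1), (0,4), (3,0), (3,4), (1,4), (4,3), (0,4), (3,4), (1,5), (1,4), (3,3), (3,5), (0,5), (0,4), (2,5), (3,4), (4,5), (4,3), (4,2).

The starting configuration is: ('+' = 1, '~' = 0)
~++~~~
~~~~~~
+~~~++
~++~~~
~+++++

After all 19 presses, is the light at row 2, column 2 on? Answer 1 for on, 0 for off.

0

step 0: ~++~~~
~~~~~~
+~~~++
~++~~~
~+++++
step 1: ~++~~~
~~~~~~
++~~++
+~~~~~
~~++++
step 2: ~+++++
~~~~+~
++~~++
+~~~~~
~~++++
step 3: ~+++++
~~~~+~
~+~~++
~+~~~~
+~++++
step 4: ~+++++
~~~~+~
~+~~~+
~+~+++
+~++~+
step 5: ~+++~+
~~~+~+
~+~~++
~+~+++
+~++~+
step 6: ~+++~+
~~~+~+
~+~~++
~+~~++
+~~~++
step 7: ~++~+~
~~~+++
~+~~++
~+~~++
+~~~++
step 8: ~++~+~
~~~+++
~+~~~+
~+~+~~
+~~~~+
step 9: ~++~++
~~~+~~
~+~~~~
~+~+~~
+~~~~+
step 10: ~++~~+
~~~~++
~+~~+~
~+~+~~
+~~~~+
step 11: ~++~~+
~~~~++
~+~++~
~++~+~
+~~+~+
step 12: ~++~~+
~~~~++
~+~+++
~++~~+
+~~+~~
step 13: ~++~+~
~~~~+~
~+~+++
~++~~+
+~~+~~
step 14: ~+++~+
~~~~~~
~+~+++
~++~~+
+~~+~~
step 15: ~+++~+
~~~~~+
~+~+~~
~++~~~
+~~+~~
step 16: ~+++~+
~~~~~+
~+~++~
~+++++
+~~++~
step 17: ~+++~+
~~~~~+
~+~++~
~++++~
+~~+~+
step 18: ~+++~+
~~~~~+
~+~++~
~++~+~
+~+~++
step 19: ~+++~+
~~~~~+
~+~++~
~+~~+~
++~+++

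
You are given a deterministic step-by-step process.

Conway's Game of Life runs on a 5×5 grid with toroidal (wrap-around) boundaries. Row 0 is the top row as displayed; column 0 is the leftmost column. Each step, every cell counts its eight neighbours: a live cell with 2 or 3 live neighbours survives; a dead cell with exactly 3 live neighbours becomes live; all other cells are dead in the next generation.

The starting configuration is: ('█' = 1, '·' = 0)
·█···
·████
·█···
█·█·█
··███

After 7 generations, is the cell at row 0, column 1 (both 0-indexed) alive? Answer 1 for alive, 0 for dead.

1

gen 0: ·█···
·████
·█···
█·█·█
··███
gen 1: ·█···
·█·█·
·····
█·█·█
··█·█
gen 2: ██·█·
··█··
█████
██··█
··█·█
gen 3: ██·██
·····
·····
·····
··█··
gen 4: █████
█···█
·····
·····
█████
gen 5: ·····
··█··
·····
█████
·····
gen 6: ·····
·····
█···█
█████
█████
gen 7: █████
·····
··█··
·····
·····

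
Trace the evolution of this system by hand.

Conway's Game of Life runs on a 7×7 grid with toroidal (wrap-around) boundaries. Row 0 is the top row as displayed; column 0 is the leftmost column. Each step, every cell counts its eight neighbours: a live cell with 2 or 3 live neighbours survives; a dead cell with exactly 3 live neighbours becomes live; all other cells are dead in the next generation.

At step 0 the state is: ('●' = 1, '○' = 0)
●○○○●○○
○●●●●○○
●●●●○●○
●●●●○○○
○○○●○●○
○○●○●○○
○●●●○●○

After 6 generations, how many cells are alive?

6

k=0  ●○○○●○○
○●●●●○○
●●●●○●○
●●●●○○○
○○○●○●○
○○●○●○○
○●●●○●○
k=1  ●○○○○●○
○○○○○●●
○○○○○○●
●○○○○○○
○○○○○○○
○●○○○●○
○●●○○●○
k=2  ●●○○●●○
●○○○○●○
●○○○○●●
○○○○○○○
○○○○○○○
○●●○○○○
●●●○●●○
k=3  ○○●●○○○
○○○○○○○
●○○○○●○
○○○○○○●
○○○○○○○
●○●●○○○
○○○○●●○
k=4  ○○○●●○○
○○○○○○○
○○○○○○●
○○○○○○●
○○○○○○○
○○○●●○○
○●○○●○○
k=5  ○○○●●○○
○○○○○○○
○○○○○○○
○○○○○○○
○○○○○○○
○○○●●○○
○○●○○●○
k=6  ○○○●●○○
○○○○○○○
○○○○○○○
○○○○○○○
○○○○○○○
○○○●●○○
○○●○○●○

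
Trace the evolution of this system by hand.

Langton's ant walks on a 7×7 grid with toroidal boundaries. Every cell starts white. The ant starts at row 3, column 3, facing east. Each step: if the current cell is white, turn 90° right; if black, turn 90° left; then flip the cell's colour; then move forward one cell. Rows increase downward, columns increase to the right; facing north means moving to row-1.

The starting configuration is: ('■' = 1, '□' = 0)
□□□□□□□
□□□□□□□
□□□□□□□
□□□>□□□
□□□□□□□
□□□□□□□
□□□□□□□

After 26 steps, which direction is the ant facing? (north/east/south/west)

west

[0] □□□□□□□
□□□□□□□
□□□□□□□
□□□>□□□
□□□□□□□
□□□□□□□
□□□□□□□
[1] □□□□□□□
□□□□□□□
□□□□□□□
□□□■□□□
□□□v□□□
□□□□□□□
□□□□□□□
[2] □□□□□□□
□□□□□□□
□□□□□□□
□□□■□□□
□□<■□□□
□□□□□□□
□□□□□□□
[3] □□□□□□□
□□□□□□□
□□□□□□□
□□^■□□□
□□■■□□□
□□□□□□□
□□□□□□□
[4] □□□□□□□
□□□□□□□
□□□□□□□
□□■>□□□
□□■■□□□
□□□□□□□
□□□□□□□
[5] □□□□□□□
□□□□□□□
□□□^□□□
□□■□□□□
□□■■□□□
□□□□□□□
□□□□□□□
[6] □□□□□□□
□□□□□□□
□□□■>□□
□□■□□□□
□□■■□□□
□□□□□□□
□□□□□□□
[7] □□□□□□□
□□□□□□□
□□□■■□□
□□■□v□□
□□■■□□□
□□□□□□□
□□□□□□□
[8] □□□□□□□
□□□□□□□
□□□■■□□
□□■<■□□
□□■■□□□
□□□□□□□
□□□□□□□
[9] □□□□□□□
□□□□□□□
□□□^■□□
□□■■■□□
□□■■□□□
□□□□□□□
□□□□□□□
[10] □□□□□□□
□□□□□□□
□□<□■□□
□□■■■□□
□□■■□□□
□□□□□□□
□□□□□□□
[11] □□□□□□□
□□^□□□□
□□■□■□□
□□■■■□□
□□■■□□□
□□□□□□□
□□□□□□□
[12] □□□□□□□
□□■>□□□
□□■□■□□
□□■■■□□
□□■■□□□
□□□□□□□
□□□□□□□
[13] □□□□□□□
□□■■□□□
□□■v■□□
□□■■■□□
□□■■□□□
□□□□□□□
□□□□□□□
[14] □□□□□□□
□□■■□□□
□□<■■□□
□□■■■□□
□□■■□□□
□□□□□□□
□□□□□□□
[15] □□□□□□□
□□■■□□□
□□□■■□□
□□v■■□□
□□■■□□□
□□□□□□□
□□□□□□□
[16] □□□□□□□
□□■■□□□
□□□■■□□
□□□>■□□
□□■■□□□
□□□□□□□
□□□□□□□
[17] □□□□□□□
□□■■□□□
□□□^■□□
□□□□■□□
□□■■□□□
□□□□□□□
□□□□□□□
[18] □□□□□□□
□□■■□□□
□□<□■□□
□□□□■□□
□□■■□□□
□□□□□□□
□□□□□□□
[19] □□□□□□□
□□^■□□□
□□■□■□□
□□□□■□□
□□■■□□□
□□□□□□□
□□□□□□□
[20] □□□□□□□
□<□■□□□
□□■□■□□
□□□□■□□
□□■■□□□
□□□□□□□
□□□□□□□
[21] □^□□□□□
□■□■□□□
□□■□■□□
□□□□■□□
□□■■□□□
□□□□□□□
□□□□□□□
[22] □■>□□□□
□■□■□□□
□□■□■□□
□□□□■□□
□□■■□□□
□□□□□□□
□□□□□□□
[23] □■■□□□□
□■v■□□□
□□■□■□□
□□□□■□□
□□■■□□□
□□□□□□□
□□□□□□□
[24] □■■□□□□
□<■■□□□
□□■□■□□
□□□□■□□
□□■■□□□
□□□□□□□
□□□□□□□
[25] □■■□□□□
□□■■□□□
□v■□■□□
□□□□■□□
□□■■□□□
□□□□□□□
□□□□□□□
[26] □■■□□□□
□□■■□□□
<■■□■□□
□□□□■□□
□□■■□□□
□□□□□□□
□□□□□□□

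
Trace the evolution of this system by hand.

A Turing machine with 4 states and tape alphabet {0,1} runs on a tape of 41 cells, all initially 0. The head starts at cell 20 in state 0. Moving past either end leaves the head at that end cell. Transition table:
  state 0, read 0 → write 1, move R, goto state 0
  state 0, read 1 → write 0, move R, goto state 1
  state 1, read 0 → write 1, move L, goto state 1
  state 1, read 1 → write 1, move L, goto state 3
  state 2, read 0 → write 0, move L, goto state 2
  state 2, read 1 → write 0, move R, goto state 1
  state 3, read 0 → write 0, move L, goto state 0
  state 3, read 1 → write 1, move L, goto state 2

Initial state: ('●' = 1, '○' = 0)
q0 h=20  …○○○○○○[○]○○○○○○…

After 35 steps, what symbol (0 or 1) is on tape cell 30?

1

gen 0: q0 h=20  …○○○○○○[○]○○○○○○…
gen 1: q0 h=21  …○○○○○●[○]○○○○○○…
gen 2: q0 h=22  …○○○○●●[○]○○○○○○…
gen 3: q0 h=23  …○○○●●●[○]○○○○○○…
gen 4: q0 h=24  …○○●●●●[○]○○○○○○…
gen 5: q0 h=25  …○●●●●●[○]○○○○○○…
gen 6: q0 h=26  …●●●●●●[○]○○○○○○…
gen 7: q0 h=27  …●●●●●●[○]○○○○○○…
gen 8: q0 h=28  …●●●●●●[○]○○○○○○…
gen 9: q0 h=29  …●●●●●●[○]○○○○○○…
gen 10: q0 h=30  …●●●●●●[○]○○○○○○…
gen 11: q0 h=31  …●●●●●●[○]○○○○○○…
gen 12: q0 h=32  …●●●●●●[○]○○○○○○…
gen 13: q0 h=33  …●●●●●●[○]○○○○○○…
gen 14: q0 h=34  …●●●●●●[○]○○○○○○|
gen 15: q0 h=35  …●●●●●●[○]○○○○○|
gen 16: q0 h=36  …●●●●●●[○]○○○○|
gen 17: q0 h=37  …●●●●●●[○]○○○|
gen 18: q0 h=38  …●●●●●●[○]○○|
gen 19: q0 h=39  …●●●●●●[○]○|
gen 20: q0 h=40  …●●●●●●[○]|
gen 21: q0 h=40  …●●●●●●[●]|
gen 22: q1 h=40  …●●●●●●[○]|
gen 23: q1 h=39  …●●●●●●[●]●|
gen 24: q3 h=38  …●●●●●●[●]●●|
gen 25: q2 h=37  …●●●●●●[●]●●●|
gen 26: q1 h=38  …●●●●●○[●]●●|
gen 27: q3 h=37  …●●●●●●[○]●●●|
gen 28: q0 h=36  …●●●●●●[●]○●●●|
gen 29: q1 h=37  …●●●●●○[○]●●●|
gen 30: q1 h=36  …●●●●●●[○]●●●●|
gen 31: q1 h=35  …●●●●●●[●]●●●●●|
gen 32: q3 h=34  …●●●●●●[●]●●●●●●|
gen 33: q2 h=33  …●●●●●●[●]●●●●●●…
gen 34: q1 h=34  …●●●●●○[●]●●●●●●|
gen 35: q3 h=33  …●●●●●●[○]●●●●●●…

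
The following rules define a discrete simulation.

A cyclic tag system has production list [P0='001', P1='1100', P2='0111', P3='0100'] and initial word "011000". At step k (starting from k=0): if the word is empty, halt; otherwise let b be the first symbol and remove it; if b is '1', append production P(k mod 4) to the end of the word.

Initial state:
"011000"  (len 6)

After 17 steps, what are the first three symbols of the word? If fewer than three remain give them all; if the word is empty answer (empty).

101

step 0: "011000"  (len 6)
step 1: "11000"  (len 5)
step 2: "10001100"  (len 8)
step 3: "00011000111"  (len 11)
step 4: "0011000111"  (len 10)
step 5: "011000111"  (len 9)
step 6: "11000111"  (len 8)
step 7: "10001110111"  (len 11)
step 8: "00011101110100"  (len 14)
step 9: "0011101110100"  (len 13)
step 10: "011101110100"  (len 12)
step 11: "11101110100"  (len 11)
step 12: "11011101000100"  (len 14)
step 13: "1011101000100001"  (len 16)
step 14: "0111010001000011100"  (len 19)
step 15: "111010001000011100"  (len 18)
step 16: "110100010000111000100"  (len 21)
step 17: "10100010000111000100001"  (len 23)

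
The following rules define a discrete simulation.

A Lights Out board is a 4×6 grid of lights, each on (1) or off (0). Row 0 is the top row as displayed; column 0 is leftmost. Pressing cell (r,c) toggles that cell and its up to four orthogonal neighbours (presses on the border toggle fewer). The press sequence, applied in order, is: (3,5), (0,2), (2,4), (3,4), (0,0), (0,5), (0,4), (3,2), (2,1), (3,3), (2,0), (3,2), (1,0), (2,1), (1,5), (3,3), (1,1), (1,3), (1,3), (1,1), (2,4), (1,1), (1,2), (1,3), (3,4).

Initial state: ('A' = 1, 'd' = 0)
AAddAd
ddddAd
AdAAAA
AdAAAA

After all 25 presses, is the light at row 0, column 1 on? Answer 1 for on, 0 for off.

gen 0: AAddAd
ddddAd
AdAAAA
AdAAAA
gen 1: AAddAd
ddddAd
AdAAAd
AdAAdd
gen 2: AdAAAd
ddAdAd
AdAAAd
AdAAdd
gen 3: AdAAAd
ddAddd
AdAddA
AdAAAd
gen 4: AdAAAd
ddAddd
AdAdAA
AdAddA
gen 5: dAAAAd
AdAddd
AdAdAA
AdAddA
gen 6: dAAAdA
AdAddA
AdAdAA
AdAddA
gen 7: dAAdAd
AdAdAA
AdAdAA
AdAddA
gen 8: dAAdAd
AdAdAA
AdddAA
AAdAdA
gen 9: dAAdAd
AAAdAA
dAAdAA
AddAdA
gen 10: dAAdAd
AAAdAA
dAAAAA
AdAdAA
gen 11: dAAdAd
dAAdAA
AdAAAA
ddAdAA
gen 12: dAAdAd
dAAdAA
AddAAA
dAdAAA
gen 13: AAAdAd
AdAdAA
dddAAA
dAdAAA
gen 14: AAAdAd
AAAdAA
AAAAAA
dddAAA
gen 15: AAAdAA
AAAddd
AAAAAd
dddAAA
gen 16: AAAdAA
AAAddd
AAAdAd
ddAddA
gen 17: AdAdAA
dddddd
AdAdAd
ddAddA
gen 18: AdAAAA
ddAAAd
AdAAAd
ddAddA
gen 19: AdAdAA
dddddd
AdAdAd
ddAddA
gen 20: AAAdAA
AAAddd
AAAdAd
ddAddA
gen 21: AAAdAA
AAAdAd
AAAAdA
ddAdAA
gen 22: AdAdAA
ddddAd
AdAAdA
ddAdAA
gen 23: AdddAA
dAAAAd
AddAdA
ddAdAA
gen 24: AddAAA
dAdddd
AddddA
ddAdAA
gen 25: AddAAA
dAdddd
AdddAA
ddAAdd

0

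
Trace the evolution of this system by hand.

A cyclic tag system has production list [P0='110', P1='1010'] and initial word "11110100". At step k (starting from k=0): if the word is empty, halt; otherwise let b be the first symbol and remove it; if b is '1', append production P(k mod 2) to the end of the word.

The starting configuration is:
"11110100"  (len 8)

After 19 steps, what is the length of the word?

32

t=0: "11110100"  (len 8)
t=1: "1110100110"  (len 10)
t=2: "1101001101010"  (len 13)
t=3: "101001101010110"  (len 15)
t=4: "010011010101101010"  (len 18)
t=5: "10011010101101010"  (len 17)
t=6: "00110101011010101010"  (len 20)
t=7: "0110101011010101010"  (len 19)
t=8: "110101011010101010"  (len 18)
t=9: "10101011010101010110"  (len 20)
t=10: "01010110101010101101010"  (len 23)
t=11: "1010110101010101101010"  (len 22)
t=12: "0101101010101011010101010"  (len 25)
t=13: "101101010101011010101010"  (len 24)
t=14: "011010101010110101010101010"  (len 27)
t=15: "11010101010110101010101010"  (len 26)
t=16: "10101010101101010101010101010"  (len 29)
t=17: "0101010101101010101010101010110"  (len 31)
t=18: "101010101101010101010101010110"  (len 30)
t=19: "01010101101010101010101010110110"  (len 32)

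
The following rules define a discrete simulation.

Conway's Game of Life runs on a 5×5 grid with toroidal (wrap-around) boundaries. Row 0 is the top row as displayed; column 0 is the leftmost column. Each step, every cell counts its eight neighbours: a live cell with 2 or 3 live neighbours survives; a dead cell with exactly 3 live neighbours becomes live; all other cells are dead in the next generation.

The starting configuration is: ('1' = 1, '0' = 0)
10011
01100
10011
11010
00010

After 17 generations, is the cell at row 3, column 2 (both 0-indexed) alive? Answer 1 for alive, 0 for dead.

0

k=0  10011
01100
10011
11010
00010
k=1  11011
01100
00010
11010
01010
k=2  00011
01000
10011
11010
00010
k=3  00111
00100
00010
11010
10010
k=4  01101
00101
01011
11010
10000
k=5  01101
00001
01000
01010
00010
k=6  10101
01110
10100
00000
11011
k=7  00000
00000
00110
00110
01110
k=8  00100
00000
00110
00001
01010
k=9  00100
00110
00010
00001
00110
k=10  01000
00110
00111
00101
00110
k=11  01000
01001
01001
01001
01110
k=12  01010
01100
01111
01001
01010
k=13  11010
00001
00001
01001
01011
k=14  01010
00011
00011
00101
01010
k=15  10010
10000
10100
10101
11011
k=16  00110
10000
10010
00100
00000
k=17  00000
01110
01001
00000
00110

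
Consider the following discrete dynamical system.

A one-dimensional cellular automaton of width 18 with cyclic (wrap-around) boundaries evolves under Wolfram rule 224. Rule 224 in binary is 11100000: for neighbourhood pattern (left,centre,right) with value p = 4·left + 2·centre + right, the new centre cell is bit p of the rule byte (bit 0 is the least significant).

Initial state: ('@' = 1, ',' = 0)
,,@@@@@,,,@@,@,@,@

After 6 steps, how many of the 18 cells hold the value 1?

0

gen 0: ,,@@@@@,,,@@,@,@,@
gen 1: ,,,@@@@,,,,@@,@,@,
gen 2: ,,,,@@@,,,,,@@,@,,
gen 3: ,,,,,@@,,,,,,@@,,,
gen 4: ,,,,,,@,,,,,,,@,,,
gen 5: ,,,,,,,,,,,,,,,,,,
gen 6: ,,,,,,,,,,,,,,,,,,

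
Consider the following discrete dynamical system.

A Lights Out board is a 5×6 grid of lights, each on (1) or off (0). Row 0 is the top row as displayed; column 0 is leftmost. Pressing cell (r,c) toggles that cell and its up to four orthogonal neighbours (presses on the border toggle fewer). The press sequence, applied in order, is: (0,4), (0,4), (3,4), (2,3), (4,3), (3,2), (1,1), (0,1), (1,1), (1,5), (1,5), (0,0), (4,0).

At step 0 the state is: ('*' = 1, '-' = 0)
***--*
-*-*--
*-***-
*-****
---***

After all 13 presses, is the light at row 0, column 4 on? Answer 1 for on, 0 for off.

0

t=0: ***--*
-*-*--
*-***-
*-****
---***
t=1: *****-
-*-**-
*-***-
*-****
---***
t=2: ***--*
-*-*--
*-***-
*-****
---***
t=3: ***--*
-*-*--
*-**--
*-*---
---*-*
t=4: ***--*
-*----
*---*-
*-**--
---*-*
t=5: ***--*
-*----
*---*-
*-*---
--*-**
t=6: ***--*
-*----
*-*-*-
**-*--
----**
t=7: *-*--*
*-*---
***-*-
**-*--
----**
t=8: -*---*
***---
***-*-
**-*--
----**
t=9: -----*
------
*-*-*-
**-*--
----**
t=10: ------
----**
*-*-**
**-*--
----**
t=11: -----*
------
*-*-*-
**-*--
----**
t=12: **---*
*-----
*-*-*-
**-*--
----**
t=13: **---*
*-----
*-*-*-
-*-*--
**--**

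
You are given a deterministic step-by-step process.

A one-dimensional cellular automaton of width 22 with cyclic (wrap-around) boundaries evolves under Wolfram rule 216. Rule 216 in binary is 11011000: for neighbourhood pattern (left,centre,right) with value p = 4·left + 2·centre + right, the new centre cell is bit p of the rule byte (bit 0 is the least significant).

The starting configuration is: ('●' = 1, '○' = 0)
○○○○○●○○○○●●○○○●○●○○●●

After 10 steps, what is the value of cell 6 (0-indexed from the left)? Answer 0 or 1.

1

k=0  ○○○○○●○○○○●●○○○●○●○○●●
k=1  ●○○○○○●○○○●●●○○○○○●○●●
k=2  ●●○○○○○●○○●●●●○○○○○○●●
k=3  ●●●○○○○○●○●●●●●○○○○○●●
k=4  ●●●●○○○○○○●●●●●●○○○○●●
k=5  ●●●●●○○○○○●●●●●●●○○○●●
k=6  ●●●●●●○○○○●●●●●●●●○○●●
k=7  ●●●●●●●○○○●●●●●●●●●○●●
k=8  ●●●●●●●●○○●●●●●●●●●○●●
k=9  ●●●●●●●●●○●●●●●●●●●○●●
k=10  ●●●●●●●●●○●●●●●●●●●○●●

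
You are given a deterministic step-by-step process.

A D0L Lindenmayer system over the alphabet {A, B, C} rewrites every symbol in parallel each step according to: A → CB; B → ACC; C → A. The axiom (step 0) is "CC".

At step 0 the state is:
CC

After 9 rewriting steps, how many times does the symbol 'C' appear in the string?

96

gen 0: CC
gen 1: AA
gen 2: CBCB
gen 3: AACCAACC
gen 4: CBCBAACBCBAA
gen 5: AACCAACCCBCBAACCAACCCBCB
gen 6: CBCBAACBCBAAAACCAACCCBCBAACBCBAAAACCAACC
gen 7: AACCAACCCBCBAACCAACCCBCBCBCBAACBCBAAAACCAACCCBCBAACCAACCCBCBCBCBAACBCBAA
gen 8: CBCBAACBCBAAAACCAACCCBCBAACBCBAAAACCAACCAACCAACCCBCBAACCAA…CBCBAAAACCAACCCBCBAACBCBAAAACCAACCAACCAACCCBCBAACCAACCCBCB  (len 128)
gen 9: AACCAACCCBCBAACCAACCCBCBCBCBAACBCBAAAACCAACCCBCBAACCAACCCB…CCCBCBCBCBAACBCBAACBCBAACBCBAAAACCAACCCBCBAACBCBAAAACCAACC  (len 224)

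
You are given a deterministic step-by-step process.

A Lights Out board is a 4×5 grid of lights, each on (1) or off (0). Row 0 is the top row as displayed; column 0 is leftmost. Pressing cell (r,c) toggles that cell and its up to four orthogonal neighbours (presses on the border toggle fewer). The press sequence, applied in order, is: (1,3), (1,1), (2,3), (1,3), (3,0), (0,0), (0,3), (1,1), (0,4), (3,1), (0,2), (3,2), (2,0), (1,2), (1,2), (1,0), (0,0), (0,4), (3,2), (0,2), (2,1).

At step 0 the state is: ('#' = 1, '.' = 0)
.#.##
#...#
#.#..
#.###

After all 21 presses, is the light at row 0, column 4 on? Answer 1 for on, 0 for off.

t=0: .#.##
#...#
#.#..
#.###
t=1: .#..#
#.##.
#.##.
#.###
t=2: ....#
.#.#.
####.
#.###
t=3: ....#
.#...
##..#
#.#.#
t=4: ...##
.####
##.##
#.#.#
t=5: ...##
.####
.#.##
.##.#
t=6: ##.##
#####
.#.##
.##.#
t=7: ###..
###.#
.#.##
.##.#
t=8: #.#..
....#
...##
.##.#
t=9: #.###
.....
...##
.##.#
t=10: #.###
.....
.#.##
#...#
t=11: ##..#
..#..
.#.##
#...#
t=12: ##..#
..#..
.####
#####
t=13: ##..#
#.#..
#.###
.####
t=14: ###.#
##.#.
#..##
.####
t=15: ##..#
#.#..
#.###
.####
t=16: .#..#
.##..
..###
.####
t=17: #...#
###..
..###
.####
t=18: #..#.
###.#
..###
.####
t=19: #..#.
###.#
...##
....#
t=20: ###..
##..#
...##
....#
t=21: ###..
#...#
#####
.#..#

0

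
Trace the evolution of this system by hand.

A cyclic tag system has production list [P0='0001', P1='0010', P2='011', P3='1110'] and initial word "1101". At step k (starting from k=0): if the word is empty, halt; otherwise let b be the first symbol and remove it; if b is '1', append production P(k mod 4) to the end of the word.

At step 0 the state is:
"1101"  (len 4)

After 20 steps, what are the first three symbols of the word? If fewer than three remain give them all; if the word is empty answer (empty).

step 0: "1101"  (len 4)
step 1: "1010001"  (len 7)
step 2: "0100010010"  (len 10)
step 3: "100010010"  (len 9)
step 4: "000100101110"  (len 12)
step 5: "00100101110"  (len 11)
step 6: "0100101110"  (len 10)
step 7: "100101110"  (len 9)
step 8: "001011101110"  (len 12)
step 9: "01011101110"  (len 11)
step 10: "1011101110"  (len 10)
step 11: "011101110011"  (len 12)
step 12: "11101110011"  (len 11)
step 13: "11011100110001"  (len 14)
step 14: "10111001100010010"  (len 17)
step 15: "0111001100010010011"  (len 19)
step 16: "111001100010010011"  (len 18)
step 17: "110011000100100110001"  (len 21)
step 18: "100110001001001100010010"  (len 24)
step 19: "00110001001001100010010011"  (len 26)
step 20: "0110001001001100010010011"  (len 25)

011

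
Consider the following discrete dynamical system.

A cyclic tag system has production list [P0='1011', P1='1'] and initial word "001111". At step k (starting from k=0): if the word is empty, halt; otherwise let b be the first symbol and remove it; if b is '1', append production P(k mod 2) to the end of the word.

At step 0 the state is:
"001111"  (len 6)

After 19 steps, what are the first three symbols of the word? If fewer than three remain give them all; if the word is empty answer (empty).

110

0) "001111"  (len 6)
1) "01111"  (len 5)
2) "1111"  (len 4)
3) "1111011"  (len 7)
4) "1110111"  (len 7)
5) "1101111011"  (len 10)
6) "1011110111"  (len 10)
7) "0111101111011"  (len 13)
8) "111101111011"  (len 12)
9) "111011110111011"  (len 15)
10) "110111101110111"  (len 15)
11) "101111011101111011"  (len 18)
12) "011110111011110111"  (len 18)
13) "11110111011110111"  (len 17)
14) "11101110111101111"  (len 17)
15) "11011101111011111011"  (len 20)
16) "10111011110111110111"  (len 20)
17) "01110111101111101111011"  (len 23)
18) "1110111101111101111011"  (len 22)
19) "1101111011111011110111011"  (len 25)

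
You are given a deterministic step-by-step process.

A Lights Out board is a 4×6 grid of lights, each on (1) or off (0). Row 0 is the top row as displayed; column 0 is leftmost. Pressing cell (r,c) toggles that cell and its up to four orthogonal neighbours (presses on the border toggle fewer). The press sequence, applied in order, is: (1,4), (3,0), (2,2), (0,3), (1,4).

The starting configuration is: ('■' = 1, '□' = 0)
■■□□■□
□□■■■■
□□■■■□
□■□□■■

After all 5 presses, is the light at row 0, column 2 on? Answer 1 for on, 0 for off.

k=0  ■■□□■□
□□■■■■
□□■■■□
□■□□■■
k=1  ■■□□□□
□□■□□□
□□■■□□
□■□□■■
k=2  ■■□□□□
□□■□□□
■□■■□□
■□□□■■
k=3  ■■□□□□
□□□□□□
■■□□□□
■□■□■■
k=4  ■■■■■□
□□□■□□
■■□□□□
■□■□■■
k=5  ■■■■□□
□□□□■■
■■□□■□
■□■□■■

1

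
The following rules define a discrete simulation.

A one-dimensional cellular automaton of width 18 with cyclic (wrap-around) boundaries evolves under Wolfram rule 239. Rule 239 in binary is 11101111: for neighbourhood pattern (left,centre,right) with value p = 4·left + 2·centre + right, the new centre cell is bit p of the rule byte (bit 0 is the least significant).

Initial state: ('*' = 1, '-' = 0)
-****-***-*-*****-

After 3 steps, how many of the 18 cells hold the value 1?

18

gen 0: -****-***-*-*****-
gen 1: *****************-
gen 2: ******************
gen 3: ******************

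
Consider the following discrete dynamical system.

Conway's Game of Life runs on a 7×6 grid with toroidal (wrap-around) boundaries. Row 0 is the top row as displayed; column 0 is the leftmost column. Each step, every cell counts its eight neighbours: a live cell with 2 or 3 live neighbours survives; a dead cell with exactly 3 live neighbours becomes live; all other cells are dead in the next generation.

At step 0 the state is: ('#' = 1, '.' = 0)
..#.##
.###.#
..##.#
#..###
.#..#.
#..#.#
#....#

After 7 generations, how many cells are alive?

gen 0: ..#.##
.###.#
..##.#
#..###
.#..#.
#..#.#
#....#
gen 1: ..#...
.#...#
......
##....
.##...
.#....
.#.#..
gen 2: ###...
......
.#....
###...
..#...
##....
.#....
gen 3: ###...
#.#...
###...
#.#...
..#...
###...
......
gen 4: #.#...
...#.#
#.##.#
#.##..
#.##..
.##...
......
gen 5: ......
...#.#
#....#
#.....
#.....
.###..
..#...
gen 6: ......
#...##
#...##
##....
#.#...
.###..
.###..
gen 7: ######
#...#.
....#.
......
#..#..
#.....
.#.#..

14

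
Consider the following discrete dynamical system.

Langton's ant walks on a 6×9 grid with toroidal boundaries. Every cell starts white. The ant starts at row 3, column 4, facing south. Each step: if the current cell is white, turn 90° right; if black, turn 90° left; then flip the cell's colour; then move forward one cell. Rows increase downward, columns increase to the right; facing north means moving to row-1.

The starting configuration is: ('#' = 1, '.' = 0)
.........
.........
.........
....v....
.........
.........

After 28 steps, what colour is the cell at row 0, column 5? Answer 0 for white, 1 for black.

1

[0] .........
.........
.........
....v....
.........
.........
[1] .........
.........
.........
...<#....
.........
.........
[2] .........
.........
...^.....
...##....
.........
.........
[3] .........
.........
...#>....
...##....
.........
.........
[4] .........
.........
...##....
...#v....
.........
.........
[5] .........
.........
...##....
...#.>...
.........
.........
[6] .........
.........
...##....
...#.#...
.....v...
.........
[7] .........
.........
...##....
...#.#...
....<#...
.........
[8] .........
.........
...##....
...#^#...
....##...
.........
[9] .........
.........
...##....
...##>...
....##...
.........
[10] .........
.........
...##^...
...##....
....##...
.........
[11] .........
.........
...###>..
...##....
....##...
.........
[12] .........
.........
...####..
...##.v..
....##...
.........
[13] .........
.........
...####..
...##<#..
....##...
.........
[14] .........
.........
...##^#..
...####..
....##...
.........
[15] .........
.........
...#<.#..
...####..
....##...
.........
[16] .........
.........
...#..#..
...#v##..
....##...
.........
[17] .........
.........
...#..#..
...#.>#..
....##...
.........
[18] .........
.........
...#.^#..
...#..#..
....##...
.........
[19] .........
.........
...#.#>..
...#..#..
....##...
.........
[20] .........
......^..
...#.#...
...#..#..
....##...
.........
[21] .........
......#>.
...#.#...
...#..#..
....##...
.........
[22] .........
......##.
...#.#.v.
...#..#..
....##...
.........
[23] .........
......##.
...#.#<#.
...#..#..
....##...
.........
[24] .........
......^#.
...#.###.
...#..#..
....##...
.........
[25] .........
.....<.#.
...#.###.
...#..#..
....##...
.........
[26] .....^...
.....#.#.
...#.###.
...#..#..
....##...
.........
[27] .....#>..
.....#.#.
...#.###.
...#..#..
....##...
.........
[28] .....##..
.....#v#.
...#.###.
...#..#..
....##...
.........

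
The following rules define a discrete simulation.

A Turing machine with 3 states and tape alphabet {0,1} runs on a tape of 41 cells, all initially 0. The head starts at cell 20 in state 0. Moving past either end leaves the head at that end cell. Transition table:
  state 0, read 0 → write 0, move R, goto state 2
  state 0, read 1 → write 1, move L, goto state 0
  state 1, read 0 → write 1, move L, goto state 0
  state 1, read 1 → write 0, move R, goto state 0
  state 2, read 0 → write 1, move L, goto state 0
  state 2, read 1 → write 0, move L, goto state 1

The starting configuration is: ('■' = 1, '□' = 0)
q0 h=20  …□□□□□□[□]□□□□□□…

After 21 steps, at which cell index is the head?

gen 0: q0 h=20  …□□□□□□[□]□□□□□□…
gen 1: q2 h=21  …□□□□□□[□]□□□□□□…
gen 2: q0 h=20  …□□□□□□[□]■□□□□□…
gen 3: q2 h=21  …□□□□□□[■]□□□□□□…
gen 4: q1 h=20  …□□□□□□[□]□□□□□□…
gen 5: q0 h=19  …□□□□□□[□]■□□□□□…
gen 6: q2 h=20  …□□□□□□[■]□□□□□□…
gen 7: q1 h=19  …□□□□□□[□]□□□□□□…
gen 8: q0 h=18  …□□□□□□[□]■□□□□□…
gen 9: q2 h=19  …□□□□□□[■]□□□□□□…
gen 10: q1 h=18  …□□□□□□[□]□□□□□□…
gen 11: q0 h=17  …□□□□□□[□]■□□□□□…
gen 12: q2 h=18  …□□□□□□[■]□□□□□□…
gen 13: q1 h=17  …□□□□□□[□]□□□□□□…
gen 14: q0 h=16  …□□□□□□[□]■□□□□□…
gen 15: q2 h=17  …□□□□□□[■]□□□□□□…
gen 16: q1 h=16  …□□□□□□[□]□□□□□□…
gen 17: q0 h=15  …□□□□□□[□]■□□□□□…
gen 18: q2 h=16  …□□□□□□[■]□□□□□□…
gen 19: q1 h=15  …□□□□□□[□]□□□□□□…
gen 20: q0 h=14  …□□□□□□[□]■□□□□□…
gen 21: q2 h=15  …□□□□□□[■]□□□□□□…

15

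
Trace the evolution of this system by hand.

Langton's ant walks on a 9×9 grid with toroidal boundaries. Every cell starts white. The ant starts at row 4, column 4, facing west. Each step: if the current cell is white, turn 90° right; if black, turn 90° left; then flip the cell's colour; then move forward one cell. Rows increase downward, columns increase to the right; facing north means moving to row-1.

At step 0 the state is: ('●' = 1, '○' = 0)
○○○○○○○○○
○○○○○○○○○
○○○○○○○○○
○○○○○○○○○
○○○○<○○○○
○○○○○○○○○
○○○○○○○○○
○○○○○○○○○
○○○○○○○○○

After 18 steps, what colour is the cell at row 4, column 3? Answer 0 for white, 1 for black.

1

gen 0: ○○○○○○○○○
○○○○○○○○○
○○○○○○○○○
○○○○○○○○○
○○○○<○○○○
○○○○○○○○○
○○○○○○○○○
○○○○○○○○○
○○○○○○○○○
gen 1: ○○○○○○○○○
○○○○○○○○○
○○○○○○○○○
○○○○^○○○○
○○○○●○○○○
○○○○○○○○○
○○○○○○○○○
○○○○○○○○○
○○○○○○○○○
gen 2: ○○○○○○○○○
○○○○○○○○○
○○○○○○○○○
○○○○●>○○○
○○○○●○○○○
○○○○○○○○○
○○○○○○○○○
○○○○○○○○○
○○○○○○○○○
gen 3: ○○○○○○○○○
○○○○○○○○○
○○○○○○○○○
○○○○●●○○○
○○○○●v○○○
○○○○○○○○○
○○○○○○○○○
○○○○○○○○○
○○○○○○○○○
gen 4: ○○○○○○○○○
○○○○○○○○○
○○○○○○○○○
○○○○●●○○○
○○○○<●○○○
○○○○○○○○○
○○○○○○○○○
○○○○○○○○○
○○○○○○○○○
gen 5: ○○○○○○○○○
○○○○○○○○○
○○○○○○○○○
○○○○●●○○○
○○○○○●○○○
○○○○v○○○○
○○○○○○○○○
○○○○○○○○○
○○○○○○○○○
gen 6: ○○○○○○○○○
○○○○○○○○○
○○○○○○○○○
○○○○●●○○○
○○○○○●○○○
○○○<●○○○○
○○○○○○○○○
○○○○○○○○○
○○○○○○○○○
gen 7: ○○○○○○○○○
○○○○○○○○○
○○○○○○○○○
○○○○●●○○○
○○○^○●○○○
○○○●●○○○○
○○○○○○○○○
○○○○○○○○○
○○○○○○○○○
gen 8: ○○○○○○○○○
○○○○○○○○○
○○○○○○○○○
○○○○●●○○○
○○○●>●○○○
○○○●●○○○○
○○○○○○○○○
○○○○○○○○○
○○○○○○○○○
gen 9: ○○○○○○○○○
○○○○○○○○○
○○○○○○○○○
○○○○●●○○○
○○○●●●○○○
○○○●v○○○○
○○○○○○○○○
○○○○○○○○○
○○○○○○○○○
gen 10: ○○○○○○○○○
○○○○○○○○○
○○○○○○○○○
○○○○●●○○○
○○○●●●○○○
○○○●○>○○○
○○○○○○○○○
○○○○○○○○○
○○○○○○○○○
gen 11: ○○○○○○○○○
○○○○○○○○○
○○○○○○○○○
○○○○●●○○○
○○○●●●○○○
○○○●○●○○○
○○○○○v○○○
○○○○○○○○○
○○○○○○○○○
gen 12: ○○○○○○○○○
○○○○○○○○○
○○○○○○○○○
○○○○●●○○○
○○○●●●○○○
○○○●○●○○○
○○○○<●○○○
○○○○○○○○○
○○○○○○○○○
gen 13: ○○○○○○○○○
○○○○○○○○○
○○○○○○○○○
○○○○●●○○○
○○○●●●○○○
○○○●^●○○○
○○○○●●○○○
○○○○○○○○○
○○○○○○○○○
gen 14: ○○○○○○○○○
○○○○○○○○○
○○○○○○○○○
○○○○●●○○○
○○○●●●○○○
○○○●●>○○○
○○○○●●○○○
○○○○○○○○○
○○○○○○○○○
gen 15: ○○○○○○○○○
○○○○○○○○○
○○○○○○○○○
○○○○●●○○○
○○○●●^○○○
○○○●●○○○○
○○○○●●○○○
○○○○○○○○○
○○○○○○○○○
gen 16: ○○○○○○○○○
○○○○○○○○○
○○○○○○○○○
○○○○●●○○○
○○○●<○○○○
○○○●●○○○○
○○○○●●○○○
○○○○○○○○○
○○○○○○○○○
gen 17: ○○○○○○○○○
○○○○○○○○○
○○○○○○○○○
○○○○●●○○○
○○○●○○○○○
○○○●v○○○○
○○○○●●○○○
○○○○○○○○○
○○○○○○○○○
gen 18: ○○○○○○○○○
○○○○○○○○○
○○○○○○○○○
○○○○●●○○○
○○○●○○○○○
○○○●○>○○○
○○○○●●○○○
○○○○○○○○○
○○○○○○○○○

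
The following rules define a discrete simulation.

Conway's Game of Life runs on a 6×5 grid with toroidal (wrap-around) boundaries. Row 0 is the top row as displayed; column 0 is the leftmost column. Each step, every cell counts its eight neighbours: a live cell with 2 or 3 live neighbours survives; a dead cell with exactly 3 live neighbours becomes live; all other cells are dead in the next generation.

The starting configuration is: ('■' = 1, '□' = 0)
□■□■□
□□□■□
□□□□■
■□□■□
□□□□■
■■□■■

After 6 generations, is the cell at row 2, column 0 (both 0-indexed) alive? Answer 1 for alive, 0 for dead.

step 0: □■□■□
□□□■□
□□□□■
■□□■□
□□□□■
■■□■■
step 1: □■□■□
□□■■■
□□□■■
■□□■□
□■■□□
□■□■□
step 2: ■■□□□
■□□□□
■□□□□
■■□■□
■■□■■
■■□■□
step 3: □□■□□
■□□□■
■□□□□
□□□■□
□□□■□
□□□■□
step 4: □□□■■
■■□□■
■□□□□
□□□□■
□□■■■
□□■■□
step 5: □■□□□
□■□■□
□■□□□
■□□□■
□□■□■
□□□□□
step 6: □□■□□
■■□□□
□■■□■
■■□■■
■□□■■
□□□□□

0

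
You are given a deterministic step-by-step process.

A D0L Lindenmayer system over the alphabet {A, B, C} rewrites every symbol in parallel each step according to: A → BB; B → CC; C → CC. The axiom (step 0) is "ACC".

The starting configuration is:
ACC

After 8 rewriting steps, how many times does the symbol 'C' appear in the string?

0) ACC
1) BBCCCC
2) CCCCCCCCCCCC
3) CCCCCCCCCCCCCCCCCCCCCCCC
4) CCCCCCCCCCCCCCCCCCCCCCCCCCCCCCCCCCCCCCCCCCCCCCCC
5) CCCCCCCCCCCCCCCCCCCCCCCCCCCCCCCCCCCCCCCCCCCCCCCCCCCCCCCCCCCCCCCCCCCCCCCCCCCCCCCCCCCCCCCCCCCCCCCC
6) CCCCCCCCCCCCCCCCCCCCCCCCCCCCCCCCCCCCCCCCCCCCCCCCCCCCCCCCCC…CCCCCCCCCCCCCCCCCCCCCCCCCCCCCCCCCCCCCCCCCCCCCCCCCCCCCCCCCC  (len 192)
7) CCCCCCCCCCCCCCCCCCCCCCCCCCCCCCCCCCCCCCCCCCCCCCCCCCCCCCCCCC…CCCCCCCCCCCCCCCCCCCCCCCCCCCCCCCCCCCCCCCCCCCCCCCCCCCCCCCCCC  (len 384)
8) CCCCCCCCCCCCCCCCCCCCCCCCCCCCCCCCCCCCCCCCCCCCCCCCCCCCCCCCCC…CCCCCCCCCCCCCCCCCCCCCCCCCCCCCCCCCCCCCCCCCCCCCCCCCCCCCCCCCC  (len 768)

768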